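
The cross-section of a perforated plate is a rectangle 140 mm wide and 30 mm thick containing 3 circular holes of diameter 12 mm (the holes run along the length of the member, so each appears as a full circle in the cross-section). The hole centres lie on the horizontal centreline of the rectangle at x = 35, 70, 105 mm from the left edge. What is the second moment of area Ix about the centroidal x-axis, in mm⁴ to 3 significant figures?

Ix ≈ 3.12 × 10⁵ mm⁴

Decompose the section into non-overlapping parts with the origin at the bottom-left of its bounding rectangle.
Plate: 140 × 30, A = 4 200 mm², y = 15 mm, Ī = 315 000 mm⁴.
Hole 1 (subtracted): ⌀12, A = 113.1 mm², y = 15 mm, Ī = 1017.9 mm⁴.
Hole 2 (subtracted): ⌀12, A = 113.1 mm², y = 15 mm, Ī = 1017.9 mm⁴.
Hole 3 (subtracted): ⌀12, A = 113.1 mm², y = 15 mm, Ī = 1017.9 mm⁴.
By symmetry the centroid is at mid-height, ȳ = 15 mm.
All pieces are centred on the centroidal x-axis, so I = ΣĪ (holes subtracted) = 311 946 mm⁴.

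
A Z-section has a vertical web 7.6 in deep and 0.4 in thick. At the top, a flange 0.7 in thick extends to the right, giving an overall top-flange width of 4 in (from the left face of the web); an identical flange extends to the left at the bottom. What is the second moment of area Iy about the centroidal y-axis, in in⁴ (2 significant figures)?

Iy ≈ 26 in⁴

Treat the section as a set of non-overlapping primitives; coordinates are from the bounding-box lower-left.
Web: 0.4 × 7.6, A = 3.04 in², x = 3.8 in, Ī = 0.04053 in⁴.
Top flange (beyond web): 3.6 × 0.7, A = 2.52 in², x = 5.8 in, Ī = 2.722 in⁴.
Bottom flange (beyond web): 3.6 × 0.7, A = 2.52 in², x = 1.8 in, Ī = 2.722 in⁴.
Centroid: x̄ = ΣA·x / ΣA = 3.8 in.
Transfer each piece to the centroidal y-axis using Ī + A·d² with d = x − 3.8:
  web: d = 0 in → contributes +0.04053 in⁴
  top flange (beyond web): d = 2 in → contributes +12.8 in⁴
  bottom flange (beyond web): d = -2 in → contributes +12.8 in⁴
Total I = 25.64 in⁴.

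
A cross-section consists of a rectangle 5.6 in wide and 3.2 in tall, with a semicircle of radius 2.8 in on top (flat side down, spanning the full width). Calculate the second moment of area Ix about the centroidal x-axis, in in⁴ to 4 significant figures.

Ix ≈ 78.79 in⁴

Break the section into simple shapes (no overlaps), measuring from the bottom-left corner of the bounding box.
Rectangular body: 5.6 × 3.2, A = 17.92 in², y = 1.6 in, Ī = 15.2917 in⁴.
Semicircular cap: semicircle r = 2.8, A = 12.315 in², y = 4.38836 in, Ī = 6.74628 in⁴.
Centroid: ȳ = ΣA·y / ΣA = 2.73573 in.
Transfer each piece to the centroidal x-axis using Ī + A·d² with d = y − 2.73573:
  rectangular body: d = -1.13573 in → contributes +38.4063 in⁴
  semicircular cap: d = 1.65263 in → contributes +40.381 in⁴
Total I = 78.7873 in⁴.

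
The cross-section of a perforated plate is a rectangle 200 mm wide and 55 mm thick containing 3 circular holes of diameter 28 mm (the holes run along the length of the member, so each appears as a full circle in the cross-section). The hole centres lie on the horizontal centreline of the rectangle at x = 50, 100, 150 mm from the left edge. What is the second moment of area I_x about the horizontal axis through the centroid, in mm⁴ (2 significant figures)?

Treat the section as a set of non-overlapping primitives; coordinates are from the bounding-box lower-left.
Plate: 200 × 55, A = 11 000 mm², y = 27.5 mm, Ī = 2 772 917 mm⁴.
Hole 1 (subtracted): ⌀28, A = 615.8 mm², y = 27.5 mm, Ī = 30 172 mm⁴.
Hole 2 (subtracted): ⌀28, A = 615.8 mm², y = 27.5 mm, Ī = 30 172 mm⁴.
Hole 3 (subtracted): ⌀28, A = 615.8 mm², y = 27.5 mm, Ī = 30 172 mm⁴.
By symmetry the centroid is at mid-height, ȳ = 27.5 mm.
All pieces are centred on the horizontal axis through the centroid, so I = ΣĪ (holes subtracted) = 2 682 401 mm⁴.

I_x ≈ 2.7 × 10⁶ mm⁴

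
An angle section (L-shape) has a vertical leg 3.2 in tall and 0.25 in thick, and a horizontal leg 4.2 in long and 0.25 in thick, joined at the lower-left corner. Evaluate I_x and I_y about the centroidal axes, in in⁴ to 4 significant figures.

Break the section into simple shapes (no overlaps), measuring from the bottom-left corner of the bounding box.
Vertical leg: 0.25 × 3.2, A = 0.8 in², y = 1.6 in, Ī = 0.682667 in⁴.
Horizontal leg (remainder): 3.95 × 0.25, A = 0.9875 in², y = 0.125 in, Ī = 0.00514323 in⁴.
Centroid: ȳ = ΣA·y / ΣA = 0.78514 in.
Transfer each piece to the centroidal x-axis using Ī + A·d² with d = y − 0.78514:
  vertical leg: d = 0.81486 in → contributes +1.21386 in⁴
  horizontal leg (remainder): d = -0.66014 in → contributes +0.435481 in⁴
Total I = 1.64934 in⁴.
For the y-axis: x̄ = 1.28514 in.
Repeating about the centroidal y-axis gives I_y = 3.23716 in⁴.

I_x ≈ 1.649 in⁴, I_y ≈ 3.237 in⁴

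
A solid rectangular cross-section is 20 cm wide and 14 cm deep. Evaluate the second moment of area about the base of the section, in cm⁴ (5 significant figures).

The section: 20 × 14, A = 280 cm², y = 7 cm, Ī = 4573.333 cm⁴.
Transfer it to the bottom edge using Ī + A·d² with d = y − 0:
  the section: d = 7 cm → contributes +18293.33 cm⁴
Total I = 18293.33 cm⁴.

I_base ≈ 1.8293 × 10⁴ cm⁴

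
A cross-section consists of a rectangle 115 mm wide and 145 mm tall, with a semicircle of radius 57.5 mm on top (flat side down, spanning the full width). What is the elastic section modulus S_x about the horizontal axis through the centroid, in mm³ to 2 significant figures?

Decompose the section into non-overlapping parts with the origin at the bottom-left of its bounding rectangle.
Rectangular body: 115 × 145, A = 16 675 mm², y = 72.5 mm, Ī = 29 215 990 mm⁴.
Semicircular cap: semicircle r = 57.5, A = 5 193 mm², y = 169.4 mm, Ī = 1 199 785 mm⁴.
Centroid: ȳ = ΣA·y / ΣA = 95.51 mm.
Transfer each piece to the horizontal axis through the centroid using Ī + A·d² with d = y − 95.51:
  rectangular body: d = -23.01 mm → contributes +38 047 244 mm⁴
  semicircular cap: d = 73.89 mm → contributes +29 554 982 mm⁴
Total I = 67 602 226 mm⁴.
Extreme fibre distance c = 107 mm; S = I/c = 631 875 mm³.

S_x ≈ 6.3 × 10⁵ mm³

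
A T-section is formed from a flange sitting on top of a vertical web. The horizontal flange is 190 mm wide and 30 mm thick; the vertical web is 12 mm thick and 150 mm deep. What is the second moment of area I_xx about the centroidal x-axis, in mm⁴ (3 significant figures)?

I_xx ≈ 1.49 × 10⁷ mm⁴

Split into non-overlapping primitives; take the origin at the lower-left of the bounding box.
Flange: 190 × 30, A = 5 700 mm², y = 165 mm, Ī = 427 500 mm⁴.
Web: 12 × 150, A = 1 800 mm², y = 75 mm, Ī = 3 375 000 mm⁴.
Centroid: ȳ = ΣA·y / ΣA = 143.4 mm.
Transfer each piece to the centroidal x-axis using Ī + A·d² with d = y − 143.4:
  flange: d = 21.6 mm → contributes +3 086 892 mm⁴
  web: d = -68.4 mm → contributes +11 796 408 mm⁴
Total I = 14 883 300 mm⁴.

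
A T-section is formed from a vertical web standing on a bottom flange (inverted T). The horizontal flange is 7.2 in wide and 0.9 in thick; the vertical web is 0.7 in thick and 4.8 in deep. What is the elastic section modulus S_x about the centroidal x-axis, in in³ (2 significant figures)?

S_x ≈ 5.8 in³

Decompose the section into non-overlapping parts with the origin at the bottom-left of its bounding rectangle.
Flange: 7.2 × 0.9, A = 6.48 in², y = 0.45 in, Ī = 0.4374 in⁴.
Web: 0.7 × 4.8, A = 3.36 in², y = 3.3 in, Ī = 6.451 in⁴.
Centroid: ȳ = ΣA·y / ΣA = 1.423 in.
Transfer each piece to the centroidal x-axis using Ī + A·d² with d = y − 1.423:
  flange: d = -0.9732 in → contributes +6.574 in⁴
  web: d = 1.877 in → contributes +18.29 in⁴
Total I = 24.86 in⁴.
Extreme fibre distance c = 4.277 in; S = I/c = 5.813 in³.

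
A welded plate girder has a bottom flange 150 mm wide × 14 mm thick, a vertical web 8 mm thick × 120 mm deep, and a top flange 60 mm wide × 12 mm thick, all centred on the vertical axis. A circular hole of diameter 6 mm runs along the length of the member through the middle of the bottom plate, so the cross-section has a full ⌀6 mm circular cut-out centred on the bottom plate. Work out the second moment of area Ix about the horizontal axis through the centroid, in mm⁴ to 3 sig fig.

Decompose the section into non-overlapping parts with the origin at the bottom-left of its bounding rectangle.
Bottom plate: 150 × 14, A = 2 100 mm², y = 7 mm, Ī = 34 300 mm⁴.
Web plate: 8 × 120, A = 960 mm², y = 74 mm, Ī = 1 152 000 mm⁴.
Top plate: 60 × 12, A = 720 mm², y = 140 mm, Ī = 8 640 mm⁴.
Hole (subtracted): ⌀6, A = 28.274 mm², y = 7 mm, Ī = 63.617 mm⁴.
Centroid: ȳ = ΣA·y / ΣA = 49.668 mm.
Transfer each piece to the horizontal axis through the centroid using Ī + A·d² with d = y − 49.668:
  bottom plate: d = -42.668 mm → contributes +3 857 538 mm⁴
  web plate: d = 24.332 mm → contributes +1 720 347 mm⁴
  top plate: d = 90.332 mm → contributes +5 883 699 mm⁴
  hole: d = -42.668 mm → contributes −51 540 mm⁴
Total I = 11 410 045 mm⁴.

Ix ≈ 1.14 × 10⁷ mm⁴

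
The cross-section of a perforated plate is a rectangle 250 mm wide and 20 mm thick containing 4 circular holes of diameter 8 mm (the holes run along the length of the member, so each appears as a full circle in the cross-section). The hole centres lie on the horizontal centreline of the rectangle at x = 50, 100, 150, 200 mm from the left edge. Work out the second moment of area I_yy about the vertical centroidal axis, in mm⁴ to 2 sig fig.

I_yy ≈ 2.5 × 10⁷ mm⁴

Treat the section as a set of non-overlapping primitives; coordinates are from the bounding-box lower-left.
Plate: 250 × 20, A = 5 000 mm², x = 125 mm, Ī = 26 041 667 mm⁴.
Hole 1 (subtracted): ⌀8, A = 50.27 mm², x = 50 mm, Ī = 201.1 mm⁴.
Hole 2 (subtracted): ⌀8, A = 50.27 mm², x = 100 mm, Ī = 201.1 mm⁴.
Hole 3 (subtracted): ⌀8, A = 50.27 mm², x = 150 mm, Ī = 201.1 mm⁴.
Hole 4 (subtracted): ⌀8, A = 50.27 mm², x = 200 mm, Ī = 201.1 mm⁴.
By symmetry the centroid is at mid-width, x̄ = 125 mm.
Transfer each piece to the vertical centroidal axis using Ī + A·d² with d = x − 125:
  plate: d = 0 mm → contributes +26 041 667 mm⁴
  hole 1: d = -75 mm → contributes −282 944 mm⁴
  hole 2: d = -25 mm → contributes −31 617 mm⁴
  hole 3: d = 25 mm → contributes −31 617 mm⁴
  hole 4: d = 75 mm → contributes −282 944 mm⁴
Total I = 25 412 544 mm⁴.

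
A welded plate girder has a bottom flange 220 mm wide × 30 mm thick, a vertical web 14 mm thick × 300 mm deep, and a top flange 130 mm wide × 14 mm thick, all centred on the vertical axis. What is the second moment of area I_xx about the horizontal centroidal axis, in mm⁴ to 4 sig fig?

Treat the section as a set of non-overlapping primitives; coordinates are from the bounding-box lower-left.
Bottom plate: 220 × 30, A = 6 600 mm², y = 15 mm, Ī = 495 000 mm⁴.
Web plate: 14 × 300, A = 4 200 mm², y = 180 mm, Ī = 31 500 000 mm⁴.
Top plate: 130 × 14, A = 1 820 mm², y = 337 mm, Ī = 29726.7 mm⁴.
Centroid: ȳ = ΣA·y / ΣA = 116.35 mm.
Transfer each piece to the horizontal centroidal axis using Ī + A·d² with d = y − 116.35:
  bottom plate: d = -101.35 mm → contributes +68 289 347 mm⁴
  web plate: d = 63.6498 mm → contributes +48 515 427 mm⁴
  top plate: d = 220.65 mm → contributes +88 638 825 mm⁴
Total I = 205 443 599 mm⁴.

I_xx ≈ 2.054 × 10⁸ mm⁴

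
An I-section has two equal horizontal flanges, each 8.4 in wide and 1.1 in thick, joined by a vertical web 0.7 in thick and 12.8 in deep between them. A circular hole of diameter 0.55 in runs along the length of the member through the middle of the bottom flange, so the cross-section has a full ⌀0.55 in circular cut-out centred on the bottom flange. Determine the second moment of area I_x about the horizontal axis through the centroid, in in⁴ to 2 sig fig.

Break the section into simple shapes (no overlaps), measuring from the bottom-left corner of the bounding box.
Bottom flange: 8.4 × 1.1, A = 9.24 in², y = 0.55 in, Ī = 0.9317 in⁴.
Web: 0.7 × 12.8, A = 8.96 in², y = 7.5 in, Ī = 122.3 in⁴.
Top flange: 8.4 × 1.1, A = 9.24 in², y = 14.45 in, Ī = 0.9317 in⁴.
Hole (subtracted): ⌀0.55, A = 0.2376 in², y = 0.55 in, Ī = 0.004492 in⁴.
Centroid: ȳ = ΣA·y / ΣA = 7.561 in.
Transfer each piece to the horizontal axis through the centroid using Ī + A·d² with d = y − 7.561:
  bottom flange: d = -7.011 in → contributes +455.1 in⁴
  web: d = -0.0607 in → contributes +122.4 in⁴
  top flange: d = 6.889 in → contributes +439.5 in⁴
  hole: d = -7.011 in → contributes −11.68 in⁴
Total I = 1 005 in⁴.

I_x ≈ 1000 in⁴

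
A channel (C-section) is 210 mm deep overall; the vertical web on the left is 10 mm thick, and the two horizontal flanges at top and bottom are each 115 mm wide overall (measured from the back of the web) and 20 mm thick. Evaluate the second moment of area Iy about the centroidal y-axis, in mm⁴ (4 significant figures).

Split into non-overlapping primitives; take the origin at the lower-left of the bounding box.
Web: 10 × 210, A = 2 100 mm², x = 5 mm, Ī = 17 500 mm⁴.
Top flange (beyond web): 105 × 20, A = 2 100 mm², x = 62.5 mm, Ī = 1 929 375 mm⁴.
Bottom flange (beyond web): 105 × 20, A = 2 100 mm², x = 62.5 mm, Ī = 1 929 375 mm⁴.
Centroid: x̄ = ΣA·x / ΣA = 43.3333 mm.
Transfer each piece to the centroidal y-axis using Ī + A·d² with d = x − 43.3333:
  web: d = -38.3333 mm → contributes +3 103 333 mm⁴
  top flange (beyond web): d = 19.1667 mm → contributes +2 700 833 mm⁴
  bottom flange (beyond web): d = 19.1667 mm → contributes +2 700 833 mm⁴
Total I = 8 505 000 mm⁴.

Iy ≈ 8.505 × 10⁶ mm⁴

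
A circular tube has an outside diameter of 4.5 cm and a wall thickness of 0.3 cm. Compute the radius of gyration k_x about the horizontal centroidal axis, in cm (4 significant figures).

Treat the section as a set of non-overlapping primitives; coordinates are from the bounding-box lower-left.
Outer circle: ⌀4.5, A = 15.9043 cm², y = 2.25 cm, Ī = 20.1289 cm⁴.
Bore (subtracted): ⌀3.9, A = 11.9459 cm², y = 2.25 cm, Ī = 11.3561 cm⁴.
By symmetry the centroid is at mid-height, ȳ = 2.25 cm.
All pieces are centred on the horizontal centroidal axis, so I = ΣĪ (holes subtracted) = 8.77282 cm⁴.
Radius of gyration: k = √(I/A) = √(8.77282 / 3.95841) = 1.48871 cm.

k_x ≈ 1.489 cm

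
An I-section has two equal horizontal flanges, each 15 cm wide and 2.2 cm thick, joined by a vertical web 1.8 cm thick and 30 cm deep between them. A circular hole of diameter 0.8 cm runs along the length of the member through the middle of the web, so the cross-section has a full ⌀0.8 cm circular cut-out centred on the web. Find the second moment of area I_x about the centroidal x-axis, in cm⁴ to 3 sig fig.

I_x ≈ 2.12 × 10⁴ cm⁴

Break the section into simple shapes (no overlaps), measuring from the bottom-left corner of the bounding box.
Bottom flange: 15 × 2.2, A = 33 cm², y = 1.1 cm, Ī = 13.31 cm⁴.
Web: 1.8 × 30, A = 54 cm², y = 17.2 cm, Ī = 4 050 cm⁴.
Top flange: 15 × 2.2, A = 33 cm², y = 33.3 cm, Ī = 13.31 cm⁴.
Hole (subtracted): ⌀0.8, A = 0.50265 cm², y = 17.2 cm, Ī = 0.020106 cm⁴.
By symmetry the centroid is at mid-height, ȳ = 17.2 cm.
Transfer each piece to the centroidal x-axis using Ī + A·d² with d = y − 17.2:
  bottom flange: d = -16.1 cm → contributes +8567.2 cm⁴
  web: d = 0 cm → contributes +4 050 cm⁴
  top flange: d = 16.1 cm → contributes +8567.2 cm⁴
  hole: d = 0 cm → contributes −0.020106 cm⁴
Total I = 21 184 cm⁴.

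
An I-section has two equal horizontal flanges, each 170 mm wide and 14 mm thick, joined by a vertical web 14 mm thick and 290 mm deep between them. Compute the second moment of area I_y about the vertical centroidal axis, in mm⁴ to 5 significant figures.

I_y ≈ 1.1530 × 10⁷ mm⁴

Break the section into simple shapes (no overlaps), measuring from the bottom-left corner of the bounding box.
Bottom flange: 170 × 14, A = 2 380 mm², x = 85 mm, Ī = 5 731 833 mm⁴.
Web: 14 × 290, A = 4 060 mm², x = 85 mm, Ī = 66313.33 mm⁴.
Top flange: 170 × 14, A = 2 380 mm², x = 85 mm, Ī = 5 731 833 mm⁴.
By symmetry the centroid is at mid-width, x̄ = 85 mm.
All pieces are centred on the vertical centroidal axis, so I = ΣĪ = 11 529 980 mm⁴.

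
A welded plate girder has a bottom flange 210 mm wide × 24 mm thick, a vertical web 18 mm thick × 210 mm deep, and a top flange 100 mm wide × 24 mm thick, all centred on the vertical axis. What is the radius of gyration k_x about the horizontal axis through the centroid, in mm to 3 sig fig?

Break the section into simple shapes (no overlaps), measuring from the bottom-left corner of the bounding box.
Bottom plate: 210 × 24, A = 5 040 mm², y = 12 mm, Ī = 241 920 mm⁴.
Web plate: 18 × 210, A = 3 780 mm², y = 129 mm, Ī = 13 891 500 mm⁴.
Top plate: 100 × 24, A = 2 400 mm², y = 246 mm, Ī = 115 200 mm⁴.
Centroid: ȳ = ΣA·y / ΣA = 101.47 mm.
Transfer each piece to the horizontal axis through the centroid using Ī + A·d² with d = y − 101.47:
  bottom plate: d = -89.471 mm → contributes +40 587 050 mm⁴
  web plate: d = 27.529 mm → contributes +16 756 243 mm⁴
  top plate: d = 144.53 mm → contributes +50 248 202 mm⁴
Total I = 107 591 495 mm⁴.
Radius of gyration: k = √(I/A) = √(107 591 495 / 11 220) = 97.925 mm.

k_x ≈ 97.9 mm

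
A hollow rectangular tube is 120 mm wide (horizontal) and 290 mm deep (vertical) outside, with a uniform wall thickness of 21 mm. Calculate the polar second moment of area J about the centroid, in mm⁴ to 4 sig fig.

J ≈ 1.767 × 10⁸ mm⁴

Break the section into simple shapes (no overlaps), measuring from the bottom-left corner of the bounding box.
Outer rectangle: 120 × 290, A = 34 800 mm², y = 145 mm, Ī = 243 890 000 mm⁴.
Inner void (subtracted): 78 × 248, A = 19 344 mm², y = 145 mm, Ī = 99 144 448 mm⁴.
By symmetry the centroid is at mid-height, ȳ = 145 mm.
All pieces are centred on the centroidal x-axis, so I = ΣĪ (holes subtracted) = 144 745 552 mm⁴.
Repeating about the centroidal y-axis gives I_y = 31 952 592 mm⁴.
Polar second moment: J = I_x + I_y = 176 698 144 mm⁴.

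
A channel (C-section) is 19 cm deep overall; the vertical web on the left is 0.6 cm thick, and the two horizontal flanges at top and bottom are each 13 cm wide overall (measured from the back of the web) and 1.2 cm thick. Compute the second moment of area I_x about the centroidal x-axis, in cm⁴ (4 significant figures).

I_x ≈ 2704 cm⁴

Treat the section as a set of non-overlapping primitives; coordinates are from the bounding-box lower-left.
Web: 0.6 × 19, A = 11.4 cm², y = 9.5 cm, Ī = 342.95 cm⁴.
Top flange (beyond web): 12.4 × 1.2, A = 14.88 cm², y = 18.4 cm, Ī = 1.7856 cm⁴.
Bottom flange (beyond web): 12.4 × 1.2, A = 14.88 cm², y = 0.6 cm, Ī = 1.7856 cm⁴.
By symmetry the centroid is at mid-height, ȳ = 9.5 cm.
Transfer each piece to the centroidal x-axis using Ī + A·d² with d = y − 9.5:
  web: d = 0 cm → contributes +342.95 cm⁴
  top flange (beyond web): d = 8.9 cm → contributes +1180.43 cm⁴
  bottom flange (beyond web): d = -8.9 cm → contributes +1180.43 cm⁴
Total I = 2703.81 cm⁴.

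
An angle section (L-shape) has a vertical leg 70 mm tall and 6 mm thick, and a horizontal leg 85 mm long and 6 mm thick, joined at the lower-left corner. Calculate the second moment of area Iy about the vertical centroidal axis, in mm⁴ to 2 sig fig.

Split into non-overlapping primitives; take the origin at the lower-left of the bounding box.
Vertical leg: 6 × 70, A = 420 mm², x = 3 mm, Ī = 1 260 mm⁴.
Horizontal leg (remainder): 79 × 6, A = 474 mm², x = 45.5 mm, Ī = 246 520 mm⁴.
Centroid: x̄ = ΣA·x / ΣA = 25.53 mm.
Transfer each piece to the vertical centroidal axis using Ī + A·d² with d = x − 25.53:
  vertical leg: d = -22.53 mm → contributes +214 520 mm⁴
  horizontal leg (remainder): d = 19.97 mm → contributes +435 484 mm⁴
Total I = 650 003 mm⁴.

Iy ≈ 6.5 × 10⁵ mm⁴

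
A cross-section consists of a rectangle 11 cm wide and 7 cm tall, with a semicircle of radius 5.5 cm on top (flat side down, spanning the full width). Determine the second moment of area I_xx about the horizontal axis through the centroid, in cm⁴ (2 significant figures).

I_xx ≈ 1400 cm⁴

Break the section into simple shapes (no overlaps), measuring from the bottom-left corner of the bounding box.
Rectangular body: 11 × 7, A = 77 cm², y = 3.5 cm, Ī = 314.4 cm⁴.
Semicircular cap: semicircle r = 5.5, A = 47.52 cm², y = 9.334 cm, Ī = 100.4 cm⁴.
Centroid: ȳ = ΣA·y / ΣA = 5.726 cm.
Transfer each piece to the horizontal axis through the centroid using Ī + A·d² with d = y − 5.726:
  rectangular body: d = -2.226 cm → contributes +696.1 cm⁴
  semicircular cap: d = 3.608 cm → contributes +718.9 cm⁴
Total I = 1 415 cm⁴.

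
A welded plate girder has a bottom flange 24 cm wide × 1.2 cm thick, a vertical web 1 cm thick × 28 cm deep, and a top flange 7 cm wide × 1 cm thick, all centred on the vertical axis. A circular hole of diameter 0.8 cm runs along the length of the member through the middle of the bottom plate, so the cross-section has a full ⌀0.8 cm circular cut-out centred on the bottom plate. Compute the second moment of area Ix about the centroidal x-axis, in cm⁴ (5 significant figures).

Ix ≈ 7802.6 cm⁴

Split into non-overlapping primitives; take the origin at the lower-left of the bounding box.
Bottom plate: 24 × 1.2, A = 28.8 cm², y = 0.6 cm, Ī = 3.456 cm⁴.
Web plate: 1 × 28, A = 28 cm², y = 15.2 cm, Ī = 1829.333 cm⁴.
Top plate: 7 × 1, A = 7 cm², y = 29.7 cm, Ī = 0.5833333 cm⁴.
Hole (subtracted): ⌀0.8, A = 0.5026548 cm², y = 0.6 cm, Ī = 0.02010619 cm⁴.
Centroid: ȳ = ΣA·y / ΣA = 10.27655 cm.
Transfer each piece to the centroidal x-axis using Ī + A·d² with d = y − 10.27655:
  bottom plate: d = -9.676551 cm → contributes +2700.163 cm⁴
  web plate: d = 4.923449 cm → contributes +2508.063 cm⁴
  top plate: d = 19.42345 cm → contributes +2641.476 cm⁴
  hole: d = -9.676551 cm → contributes −47.08651 cm⁴
Total I = 7802.615 cm⁴.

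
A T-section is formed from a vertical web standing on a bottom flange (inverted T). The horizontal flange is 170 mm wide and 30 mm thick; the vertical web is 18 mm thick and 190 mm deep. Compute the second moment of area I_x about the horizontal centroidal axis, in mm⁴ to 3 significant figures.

Decompose the section into non-overlapping parts with the origin at the bottom-left of its bounding rectangle.
Flange: 170 × 30, A = 5 100 mm², y = 15 mm, Ī = 382 500 mm⁴.
Web: 18 × 190, A = 3 420 mm², y = 125 mm, Ī = 10 288 500 mm⁴.
Centroid: ȳ = ΣA·y / ΣA = 59.155 mm.
Transfer each piece to the horizontal centroidal axis using Ī + A·d² with d = y − 59.155:
  flange: d = -44.155 mm → contributes +10 325 755 mm⁴
  web: d = 65.845 mm → contributes +25 116 161 mm⁴
Total I = 35 441 915 mm⁴.

I_x ≈ 3.54 × 10⁷ mm⁴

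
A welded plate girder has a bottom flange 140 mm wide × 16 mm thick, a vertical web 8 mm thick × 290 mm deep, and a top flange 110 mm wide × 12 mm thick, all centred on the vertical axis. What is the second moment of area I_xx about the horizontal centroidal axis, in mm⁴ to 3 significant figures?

I_xx ≈ 9.54 × 10⁷ mm⁴

Decompose the section into non-overlapping parts with the origin at the bottom-left of its bounding rectangle.
Bottom plate: 140 × 16, A = 2 240 mm², y = 8 mm, Ī = 47 787 mm⁴.
Web plate: 8 × 290, A = 2 320 mm², y = 161 mm, Ī = 16 259 333 mm⁴.
Top plate: 110 × 12, A = 1 320 mm², y = 312 mm, Ī = 15 840 mm⁴.
Centroid: ȳ = ΣA·y / ΣA = 136.61 mm.
Transfer each piece to the horizontal centroidal axis using Ī + A·d² with d = y − 136.61:
  bottom plate: d = -128.61 mm → contributes +37 099 872 mm⁴
  web plate: d = 24.388 mm → contributes +17 639 183 mm⁴
  top plate: d = 175.39 mm → contributes +40 620 181 mm⁴
Total I = 95 359 236 mm⁴.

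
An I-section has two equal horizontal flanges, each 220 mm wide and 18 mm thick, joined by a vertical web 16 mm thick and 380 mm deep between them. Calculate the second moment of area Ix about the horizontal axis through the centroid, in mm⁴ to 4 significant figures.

Split into non-overlapping primitives; take the origin at the lower-left of the bounding box.
Bottom flange: 220 × 18, A = 3 960 mm², y = 9 mm, Ī = 106 920 mm⁴.
Web: 16 × 380, A = 6 080 mm², y = 208 mm, Ī = 73 162 667 mm⁴.
Top flange: 220 × 18, A = 3 960 mm², y = 407 mm, Ī = 106 920 mm⁴.
By symmetry the centroid is at mid-height, ȳ = 208 mm.
Transfer each piece to the horizontal axis through the centroid using Ī + A·d² with d = y − 208:
  bottom flange: d = -199 mm → contributes +156 926 880 mm⁴
  web: d = 0 mm → contributes +73 162 667 mm⁴
  top flange: d = 199 mm → contributes +156 926 880 mm⁴
Total I = 387 016 427 mm⁴.

Ix ≈ 3.870 × 10⁸ mm⁴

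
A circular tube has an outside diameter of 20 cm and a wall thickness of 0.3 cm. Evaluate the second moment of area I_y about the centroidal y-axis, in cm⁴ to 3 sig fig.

I_y ≈ 901 cm⁴

Treat the section as a set of non-overlapping primitives; coordinates are from the bounding-box lower-left.
Outer circle: ⌀20, A = 314.16 cm², x = 10 cm, Ī = 7 854 cm⁴.
Bore (subtracted): ⌀19.4, A = 295.59 cm², x = 10 cm, Ī = 6953.1 cm⁴.
By symmetry the centroid is at mid-width, x̄ = 10 cm.
All pieces are centred on the centroidal y-axis, so I = ΣĪ (holes subtracted) = 900.91 cm⁴.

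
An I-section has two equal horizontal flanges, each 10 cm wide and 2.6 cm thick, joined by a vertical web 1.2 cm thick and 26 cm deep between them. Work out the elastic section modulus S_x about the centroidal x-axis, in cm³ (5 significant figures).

S_x ≈ 796.18 cm³

Decompose the section into non-overlapping parts with the origin at the bottom-left of its bounding rectangle.
Bottom flange: 10 × 2.6, A = 26 cm², y = 1.3 cm, Ī = 14.64667 cm⁴.
Web: 1.2 × 26, A = 31.2 cm², y = 15.6 cm, Ī = 1757.6 cm⁴.
Top flange: 10 × 2.6, A = 26 cm², y = 29.9 cm, Ī = 14.64667 cm⁴.
By symmetry the centroid is at mid-height, ȳ = 15.6 cm.
Transfer each piece to the centroidal x-axis using Ī + A·d² with d = y − 15.6:
  bottom flange: d = -14.3 cm → contributes +5331.387 cm⁴
  web: d = 0 cm → contributes +1757.6 cm⁴
  top flange: d = 14.3 cm → contributes +5331.387 cm⁴
Total I = 12420.37 cm⁴.
Extreme fibre distance c = 15.6 cm; S = I/c = 796.1778 cm³.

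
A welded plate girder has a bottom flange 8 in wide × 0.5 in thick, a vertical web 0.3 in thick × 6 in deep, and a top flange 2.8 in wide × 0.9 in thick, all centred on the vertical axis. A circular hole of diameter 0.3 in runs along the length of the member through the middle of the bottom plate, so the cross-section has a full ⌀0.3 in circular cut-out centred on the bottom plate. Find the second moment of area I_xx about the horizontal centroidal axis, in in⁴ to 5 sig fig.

I_xx ≈ 75.136 in⁴

Split into non-overlapping primitives; take the origin at the lower-left of the bounding box.
Bottom plate: 8 × 0.5, A = 4 in², y = 0.25 in, Ī = 0.08333333 in⁴.
Web plate: 0.3 × 6, A = 1.8 in², y = 3.5 in, Ī = 5.4 in⁴.
Top plate: 2.8 × 0.9, A = 2.52 in², y = 6.95 in, Ī = 0.1701 in⁴.
Hole (subtracted): ⌀0.3, A = 0.07068583 in², y = 0.25 in, Ī = 0.0003976078 in⁴.
Centroid: ȳ = ΣA·y / ΣA = 3.005865 in.
Transfer each piece to the horizontal centroidal axis using Ī + A·d² with d = y − 3.005865:
  bottom plate: d = -2.755865 in → contributes +30.46251 in⁴
  web plate: d = 0.4941345 in → contributes +5.839504 in⁴
  top plate: d = 3.944135 in → contributes +39.37172 in⁴
  hole: d = -2.755865 in → contributes −0.537242 in⁴
Total I = 75.13649 in⁴.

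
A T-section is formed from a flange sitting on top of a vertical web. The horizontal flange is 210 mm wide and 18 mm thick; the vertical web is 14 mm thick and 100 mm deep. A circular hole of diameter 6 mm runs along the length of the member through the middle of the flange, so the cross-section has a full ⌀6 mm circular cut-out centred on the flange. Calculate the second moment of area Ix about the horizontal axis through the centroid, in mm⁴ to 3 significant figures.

Ix ≈ 4.82 × 10⁶ mm⁴

Split into non-overlapping primitives; take the origin at the lower-left of the bounding box.
Flange: 210 × 18, A = 3 780 mm², y = 109 mm, Ī = 102 060 mm⁴.
Web: 14 × 100, A = 1 400 mm², y = 50 mm, Ī = 1 166 667 mm⁴.
Hole (subtracted): ⌀6, A = 28.274 mm², y = 109 mm, Ī = 63.617 mm⁴.
Centroid: ȳ = ΣA·y / ΣA = 92.967 mm.
Transfer each piece to the horizontal axis through the centroid using Ī + A·d² with d = y − 92.967:
  flange: d = 16.033 mm → contributes +1 073 792 mm⁴
  web: d = -42.967 mm → contributes +3 751 239 mm⁴
  hole: d = 16.033 mm → contributes −7332.2 mm⁴
Total I = 4 817 699 mm⁴.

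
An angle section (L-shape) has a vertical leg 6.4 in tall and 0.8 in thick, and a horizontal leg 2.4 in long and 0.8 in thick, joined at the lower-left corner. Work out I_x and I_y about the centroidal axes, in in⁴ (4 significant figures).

I_x ≈ 25.57 in⁴, I_y ≈ 2.021 in⁴

Split into non-overlapping primitives; take the origin at the lower-left of the bounding box.
Vertical leg: 0.8 × 6.4, A = 5.12 in², y = 3.2 in, Ī = 17.4763 in⁴.
Horizontal leg (remainder): 1.6 × 0.8, A = 1.28 in², y = 0.4 in, Ī = 0.0682667 in⁴.
Centroid: ȳ = ΣA·y / ΣA = 2.64 in.
Transfer each piece to the centroidal x-axis using Ī + A·d² with d = y − 2.64:
  vertical leg: d = 0.56 in → contributes +19.0819 in⁴
  horizontal leg (remainder): d = -2.24 in → contributes +6.49079 in⁴
Total I = 25.5727 in⁴.
For the y-axis: x̄ = 0.64 in.
Repeating about the centroidal y-axis gives I_y = 2.02069 in⁴.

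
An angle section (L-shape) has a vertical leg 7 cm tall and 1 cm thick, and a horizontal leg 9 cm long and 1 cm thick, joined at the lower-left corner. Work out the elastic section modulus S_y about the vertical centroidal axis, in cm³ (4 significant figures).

Decompose the section into non-overlapping parts with the origin at the bottom-left of its bounding rectangle.
Vertical leg: 1 × 7, A = 7 cm², x = 0.5 cm, Ī = 0.583333 cm⁴.
Horizontal leg (remainder): 8 × 1, A = 8 cm², x = 5 cm, Ī = 42.6667 cm⁴.
Centroid: x̄ = ΣA·x / ΣA = 2.9 cm.
Transfer each piece to the vertical centroidal axis using Ī + A·d² with d = x − 2.9:
  vertical leg: d = -2.4 cm → contributes +40.9033 cm⁴
  horizontal leg (remainder): d = 2.1 cm → contributes +77.9467 cm⁴
Total I = 118.85 cm⁴.
Extreme fibre distance c = 6.1 cm; S = I/c = 19.4836 cm³.

S_y ≈ 19.48 cm³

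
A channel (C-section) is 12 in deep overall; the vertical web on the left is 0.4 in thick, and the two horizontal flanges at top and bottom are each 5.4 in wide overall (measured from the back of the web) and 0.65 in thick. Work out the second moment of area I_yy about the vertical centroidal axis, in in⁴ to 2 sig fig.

I_yy ≈ 34 in⁴

Decompose the section into non-overlapping parts with the origin at the bottom-left of its bounding rectangle.
Web: 0.4 × 12, A = 4.8 in², x = 0.2 in, Ī = 0.064 in⁴.
Top flange (beyond web): 5 × 0.65, A = 3.25 in², x = 2.9 in, Ī = 6.771 in⁴.
Bottom flange (beyond web): 5 × 0.65, A = 3.25 in², x = 2.9 in, Ī = 6.771 in⁴.
Centroid: x̄ = ΣA·x / ΣA = 1.753 in.
Transfer each piece to the vertical centroidal axis using Ī + A·d² with d = x − 1.753:
  web: d = -1.553 in → contributes +11.64 in⁴
  top flange (beyond web): d = 1.147 in → contributes +11.05 in⁴
  bottom flange (beyond web): d = 1.147 in → contributes +11.05 in⁴
Total I = 33.73 in⁴.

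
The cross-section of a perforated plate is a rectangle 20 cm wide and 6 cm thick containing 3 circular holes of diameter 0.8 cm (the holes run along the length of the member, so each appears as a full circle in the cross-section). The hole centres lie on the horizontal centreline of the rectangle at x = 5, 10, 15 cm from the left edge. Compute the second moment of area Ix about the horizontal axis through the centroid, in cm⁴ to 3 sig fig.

Decompose the section into non-overlapping parts with the origin at the bottom-left of its bounding rectangle.
Plate: 20 × 6, A = 120 cm², y = 3 cm, Ī = 360 cm⁴.
Hole 1 (subtracted): ⌀0.8, A = 0.50265 cm², y = 3 cm, Ī = 0.020106 cm⁴.
Hole 2 (subtracted): ⌀0.8, A = 0.50265 cm², y = 3 cm, Ī = 0.020106 cm⁴.
Hole 3 (subtracted): ⌀0.8, A = 0.50265 cm², y = 3 cm, Ī = 0.020106 cm⁴.
By symmetry the centroid is at mid-height, ȳ = 3 cm.
All pieces are centred on the horizontal axis through the centroid, so I = ΣĪ (holes subtracted) = 359.94 cm⁴.

Ix ≈ 360 cm⁴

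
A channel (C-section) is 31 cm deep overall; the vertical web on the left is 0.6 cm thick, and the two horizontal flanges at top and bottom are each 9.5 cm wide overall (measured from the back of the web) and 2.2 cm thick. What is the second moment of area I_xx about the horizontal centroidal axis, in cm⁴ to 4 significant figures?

Break the section into simple shapes (no overlaps), measuring from the bottom-left corner of the bounding box.
Web: 0.6 × 31, A = 18.6 cm², y = 15.5 cm, Ī = 1489.55 cm⁴.
Top flange (beyond web): 8.9 × 2.2, A = 19.58 cm², y = 29.9 cm, Ī = 7.89727 cm⁴.
Bottom flange (beyond web): 8.9 × 2.2, A = 19.58 cm², y = 1.1 cm, Ī = 7.89727 cm⁴.
By symmetry the centroid is at mid-height, ȳ = 15.5 cm.
Transfer each piece to the horizontal centroidal axis using Ī + A·d² with d = y − 15.5:
  web: d = 0 cm → contributes +1489.55 cm⁴
  top flange (beyond web): d = 14.4 cm → contributes +4068.01 cm⁴
  bottom flange (beyond web): d = -14.4 cm → contributes +4068.01 cm⁴
Total I = 9625.56 cm⁴.

I_xx ≈ 9626 cm⁴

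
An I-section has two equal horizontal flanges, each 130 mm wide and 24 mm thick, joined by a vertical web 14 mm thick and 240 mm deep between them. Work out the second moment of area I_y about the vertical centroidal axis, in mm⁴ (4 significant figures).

Treat the section as a set of non-overlapping primitives; coordinates are from the bounding-box lower-left.
Bottom flange: 130 × 24, A = 3 120 mm², x = 65 mm, Ī = 4 394 000 mm⁴.
Web: 14 × 240, A = 3 360 mm², x = 65 mm, Ī = 54 880 mm⁴.
Top flange: 130 × 24, A = 3 120 mm², x = 65 mm, Ī = 4 394 000 mm⁴.
By symmetry the centroid is at mid-width, x̄ = 65 mm.
All pieces are centred on the vertical centroidal axis, so I = ΣĪ = 8 842 880 mm⁴.

I_y ≈ 8.843 × 10⁶ mm⁴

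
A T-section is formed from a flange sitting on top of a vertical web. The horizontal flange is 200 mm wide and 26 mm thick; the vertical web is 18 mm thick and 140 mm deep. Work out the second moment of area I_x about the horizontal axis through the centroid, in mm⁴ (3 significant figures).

I_x ≈ 1.61 × 10⁷ mm⁴

Treat the section as a set of non-overlapping primitives; coordinates are from the bounding-box lower-left.
Flange: 200 × 26, A = 5 200 mm², y = 153 mm, Ī = 292 933 mm⁴.
Web: 18 × 140, A = 2 520 mm², y = 70 mm, Ī = 4 116 000 mm⁴.
Centroid: ȳ = ΣA·y / ΣA = 125.91 mm.
Transfer each piece to the horizontal axis through the centroid using Ī + A·d² with d = y − 125.91:
  flange: d = 27.093 mm → contributes +4 109 967 mm⁴
  web: d = -55.907 mm → contributes +11 992 419 mm⁴
Total I = 16 102 386 mm⁴.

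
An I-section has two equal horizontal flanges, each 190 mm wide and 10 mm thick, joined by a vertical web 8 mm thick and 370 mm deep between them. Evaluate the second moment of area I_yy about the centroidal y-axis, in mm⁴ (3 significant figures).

Break the section into simple shapes (no overlaps), measuring from the bottom-left corner of the bounding box.
Bottom flange: 190 × 10, A = 1 900 mm², x = 95 mm, Ī = 5 715 833 mm⁴.
Web: 8 × 370, A = 2 960 mm², x = 95 mm, Ī = 15 787 mm⁴.
Top flange: 190 × 10, A = 1 900 mm², x = 95 mm, Ī = 5 715 833 mm⁴.
By symmetry the centroid is at mid-width, x̄ = 95 mm.
All pieces are centred on the centroidal y-axis, so I = ΣĪ = 11 447 453 mm⁴.

I_yy ≈ 1.14 × 10⁷ mm⁴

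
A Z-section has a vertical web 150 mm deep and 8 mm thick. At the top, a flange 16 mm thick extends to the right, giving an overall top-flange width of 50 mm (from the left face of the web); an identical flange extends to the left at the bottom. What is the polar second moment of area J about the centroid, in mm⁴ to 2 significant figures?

J ≈ 9.4 × 10⁶ mm⁴

Split into non-overlapping primitives; take the origin at the lower-left of the bounding box.
Web: 8 × 150, A = 1 200 mm², y = 75 mm, Ī = 2 250 000 mm⁴.
Top flange (beyond web): 42 × 16, A = 672 mm², y = 142 mm, Ī = 14 336 mm⁴.
Bottom flange (beyond web): 42 × 16, A = 672 mm², y = 8 mm, Ī = 14 336 mm⁴.
Centroid: ȳ = ΣA·y / ΣA = 75 mm.
Transfer each piece to the centroidal x-axis using Ī + A·d² with d = y − 75:
  web: d = 0 mm → contributes +2 250 000 mm⁴
  top flange (beyond web): d = 67 mm → contributes +3 030 944 mm⁴
  bottom flange (beyond web): d = -67 mm → contributes +3 030 944 mm⁴
Total I = 8 311 888 mm⁴.
For the y-axis: x̄ = 46 mm.
Repeating about the centroidal y-axis gives I_y = 1 043 968 mm⁴.
Polar second moment: J = I_x + I_y = 9 355 856 mm⁴.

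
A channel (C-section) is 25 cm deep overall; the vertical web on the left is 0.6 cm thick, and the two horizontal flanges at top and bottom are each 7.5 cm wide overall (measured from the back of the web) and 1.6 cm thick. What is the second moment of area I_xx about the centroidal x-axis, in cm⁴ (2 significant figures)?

Decompose the section into non-overlapping parts with the origin at the bottom-left of its bounding rectangle.
Web: 0.6 × 25, A = 15 cm², y = 12.5 cm, Ī = 781.3 cm⁴.
Top flange (beyond web): 6.9 × 1.6, A = 11.04 cm², y = 24.2 cm, Ī = 2.355 cm⁴.
Bottom flange (beyond web): 6.9 × 1.6, A = 11.04 cm², y = 0.8 cm, Ī = 2.355 cm⁴.
By symmetry the centroid is at mid-height, ȳ = 12.5 cm.
Transfer each piece to the centroidal x-axis using Ī + A·d² with d = y − 12.5:
  web: d = 0 cm → contributes +781.3 cm⁴
  top flange (beyond web): d = 11.7 cm → contributes +1 514 cm⁴
  bottom flange (beyond web): d = -11.7 cm → contributes +1 514 cm⁴
Total I = 3 808 cm⁴.

I_xx ≈ 3800 cm⁴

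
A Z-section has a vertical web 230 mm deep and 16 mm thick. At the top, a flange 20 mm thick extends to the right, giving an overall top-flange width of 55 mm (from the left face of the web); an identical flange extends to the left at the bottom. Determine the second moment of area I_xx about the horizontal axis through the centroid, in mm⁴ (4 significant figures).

I_xx ≈ 3.347 × 10⁷ mm⁴

Break the section into simple shapes (no overlaps), measuring from the bottom-left corner of the bounding box.
Web: 16 × 230, A = 3 680 mm², y = 115 mm, Ī = 16 222 667 mm⁴.
Top flange (beyond web): 39 × 20, A = 780 mm², y = 220 mm, Ī = 26 000 mm⁴.
Bottom flange (beyond web): 39 × 20, A = 780 mm², y = 10 mm, Ī = 26 000 mm⁴.
Centroid: ȳ = ΣA·y / ΣA = 115 mm.
Transfer each piece to the horizontal axis through the centroid using Ī + A·d² with d = y − 115:
  web: d = 0 mm → contributes +16 222 667 mm⁴
  top flange (beyond web): d = 105 mm → contributes +8 625 500 mm⁴
  bottom flange (beyond web): d = -105 mm → contributes +8 625 500 mm⁴
Total I = 33 473 667 mm⁴.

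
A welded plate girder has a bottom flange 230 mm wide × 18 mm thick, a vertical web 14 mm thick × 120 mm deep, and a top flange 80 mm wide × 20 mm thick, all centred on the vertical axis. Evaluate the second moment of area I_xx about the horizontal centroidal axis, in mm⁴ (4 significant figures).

I_xx ≈ 2.567 × 10⁷ mm⁴

Break the section into simple shapes (no overlaps), measuring from the bottom-left corner of the bounding box.
Bottom plate: 230 × 18, A = 4 140 mm², y = 9 mm, Ī = 111 780 mm⁴.
Web plate: 14 × 120, A = 1 680 mm², y = 78 mm, Ī = 2 016 000 mm⁴.
Top plate: 80 × 20, A = 1 600 mm², y = 148 mm, Ī = 53333.3 mm⁴.
Centroid: ȳ = ΣA·y / ΣA = 54.5957 mm.
Transfer each piece to the horizontal centroidal axis using Ī + A·d² with d = y − 54.5957:
  bottom plate: d = -45.5957 mm → contributes +8 718 702 mm⁴
  web plate: d = 23.4043 mm → contributes +2 936 240 mm⁴
  top plate: d = 93.4043 mm → contributes +14 012 318 mm⁴
Total I = 25 667 260 mm⁴.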